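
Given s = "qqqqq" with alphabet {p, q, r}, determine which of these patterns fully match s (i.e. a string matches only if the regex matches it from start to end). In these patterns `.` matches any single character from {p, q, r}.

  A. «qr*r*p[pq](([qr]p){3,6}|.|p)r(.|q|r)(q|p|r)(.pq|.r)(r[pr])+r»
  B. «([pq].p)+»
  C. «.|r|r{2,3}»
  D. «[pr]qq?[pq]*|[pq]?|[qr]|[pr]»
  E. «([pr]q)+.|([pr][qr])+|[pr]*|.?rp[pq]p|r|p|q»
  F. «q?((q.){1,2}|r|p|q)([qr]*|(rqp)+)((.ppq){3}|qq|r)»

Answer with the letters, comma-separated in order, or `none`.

F

A → no match — must end with "r"
B → no match — must end with "p"
C → no match
D → no match
E → no match
F → match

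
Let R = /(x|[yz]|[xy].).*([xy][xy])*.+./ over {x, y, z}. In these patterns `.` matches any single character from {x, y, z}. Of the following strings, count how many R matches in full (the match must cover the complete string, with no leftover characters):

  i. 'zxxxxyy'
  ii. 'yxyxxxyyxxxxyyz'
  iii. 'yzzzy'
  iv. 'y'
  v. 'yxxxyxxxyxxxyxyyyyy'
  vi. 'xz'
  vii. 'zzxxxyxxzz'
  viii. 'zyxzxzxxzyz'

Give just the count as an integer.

6

i → match
ii → match
iii → match
iv → no match
v → match
vi → no match
vii → match
viii → match
Total matched: 6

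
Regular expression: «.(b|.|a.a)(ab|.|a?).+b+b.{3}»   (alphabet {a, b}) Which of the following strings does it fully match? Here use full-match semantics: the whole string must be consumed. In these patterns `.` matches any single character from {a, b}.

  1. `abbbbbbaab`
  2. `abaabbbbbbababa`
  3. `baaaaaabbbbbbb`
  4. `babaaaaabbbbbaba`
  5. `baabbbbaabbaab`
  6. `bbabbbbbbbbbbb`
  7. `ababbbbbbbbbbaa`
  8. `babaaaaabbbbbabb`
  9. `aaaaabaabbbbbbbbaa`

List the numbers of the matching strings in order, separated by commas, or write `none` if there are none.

1, 3, 4, 5, 6, 7, 8, 9

1. `abbbbbbaab` → match
2 → no match
3 → match
4 → match
5 → match
6 → match
7 → match
8 → match
9 → match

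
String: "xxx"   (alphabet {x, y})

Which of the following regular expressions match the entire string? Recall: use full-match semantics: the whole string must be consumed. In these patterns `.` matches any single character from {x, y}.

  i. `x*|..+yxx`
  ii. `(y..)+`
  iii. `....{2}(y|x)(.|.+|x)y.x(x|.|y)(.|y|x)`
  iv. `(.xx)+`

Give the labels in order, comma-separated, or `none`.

i → match
ii → no match — must start with "y"
iii → no match
iv → match

i, iv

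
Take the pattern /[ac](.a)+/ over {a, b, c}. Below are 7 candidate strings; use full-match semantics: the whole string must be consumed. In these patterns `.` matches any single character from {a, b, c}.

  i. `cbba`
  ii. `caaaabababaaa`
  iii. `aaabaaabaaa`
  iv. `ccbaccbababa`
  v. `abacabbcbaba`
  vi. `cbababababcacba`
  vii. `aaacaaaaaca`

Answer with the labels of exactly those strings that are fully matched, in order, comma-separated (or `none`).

i. `cbba` → no match
ii → match
iii. `aaabaaabaaa` → match
iv. `ccbaccbababa` → no match
v. `abacabbcbaba` → no match
vi → no match
vii. `aaacaaaaaca` → match

ii, iii, vii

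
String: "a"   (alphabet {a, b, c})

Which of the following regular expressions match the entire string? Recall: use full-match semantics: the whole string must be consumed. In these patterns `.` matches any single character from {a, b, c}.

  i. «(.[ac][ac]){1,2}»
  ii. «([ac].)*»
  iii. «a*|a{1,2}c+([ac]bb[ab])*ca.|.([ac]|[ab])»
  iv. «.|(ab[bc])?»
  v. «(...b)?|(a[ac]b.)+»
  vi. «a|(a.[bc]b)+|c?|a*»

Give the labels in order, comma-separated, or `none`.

iii, iv, vi

i → no match
ii → no match
iii → match
iv → match
v → no match
vi → match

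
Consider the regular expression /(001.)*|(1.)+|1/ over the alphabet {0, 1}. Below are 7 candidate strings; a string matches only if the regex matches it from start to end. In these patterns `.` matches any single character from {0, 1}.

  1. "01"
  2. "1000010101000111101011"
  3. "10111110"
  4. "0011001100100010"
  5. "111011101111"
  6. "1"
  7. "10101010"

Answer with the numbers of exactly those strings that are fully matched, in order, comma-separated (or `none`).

1 → no match
2 → no match
3 → match
4 → match
5 → match
6 → match
7 → match

3, 4, 5, 6, 7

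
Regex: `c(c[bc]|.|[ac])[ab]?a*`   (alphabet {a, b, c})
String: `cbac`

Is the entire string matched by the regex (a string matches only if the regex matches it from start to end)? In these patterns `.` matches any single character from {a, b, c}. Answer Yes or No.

No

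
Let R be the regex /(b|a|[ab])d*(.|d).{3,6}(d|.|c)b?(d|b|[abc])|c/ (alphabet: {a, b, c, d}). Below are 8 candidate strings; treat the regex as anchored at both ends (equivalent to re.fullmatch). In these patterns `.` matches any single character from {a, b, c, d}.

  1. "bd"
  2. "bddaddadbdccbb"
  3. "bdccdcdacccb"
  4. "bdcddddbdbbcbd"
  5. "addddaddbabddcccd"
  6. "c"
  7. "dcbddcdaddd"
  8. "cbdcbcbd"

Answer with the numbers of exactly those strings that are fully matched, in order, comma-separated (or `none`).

1 → no match
2 → no match
3 → no match
4 → no match
5 → no match
6 → match
7 → no match
8 → no match

6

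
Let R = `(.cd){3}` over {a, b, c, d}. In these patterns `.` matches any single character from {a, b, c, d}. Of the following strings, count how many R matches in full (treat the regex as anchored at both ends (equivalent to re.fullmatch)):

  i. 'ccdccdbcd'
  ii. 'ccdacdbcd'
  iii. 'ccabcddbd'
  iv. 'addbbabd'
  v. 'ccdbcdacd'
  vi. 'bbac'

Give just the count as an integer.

3

i → match
ii → match
iii → no match — must end with 'cd'
iv → no match — must end with 'cd'
v → match
vi → no match — must end with 'cd'
Total matched: 3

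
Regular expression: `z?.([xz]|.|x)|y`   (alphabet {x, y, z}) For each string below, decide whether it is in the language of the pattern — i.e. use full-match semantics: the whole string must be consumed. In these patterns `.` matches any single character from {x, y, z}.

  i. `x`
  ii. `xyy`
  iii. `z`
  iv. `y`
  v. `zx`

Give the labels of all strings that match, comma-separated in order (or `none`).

iv, v

i → no match
ii → no match
iii → no match
iv → match
v → match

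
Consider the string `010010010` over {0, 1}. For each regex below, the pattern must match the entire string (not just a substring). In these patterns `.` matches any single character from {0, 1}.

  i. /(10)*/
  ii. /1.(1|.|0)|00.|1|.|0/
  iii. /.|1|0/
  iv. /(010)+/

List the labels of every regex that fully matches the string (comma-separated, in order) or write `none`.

iv

i → no match
ii → no match
iii → no match
iv → match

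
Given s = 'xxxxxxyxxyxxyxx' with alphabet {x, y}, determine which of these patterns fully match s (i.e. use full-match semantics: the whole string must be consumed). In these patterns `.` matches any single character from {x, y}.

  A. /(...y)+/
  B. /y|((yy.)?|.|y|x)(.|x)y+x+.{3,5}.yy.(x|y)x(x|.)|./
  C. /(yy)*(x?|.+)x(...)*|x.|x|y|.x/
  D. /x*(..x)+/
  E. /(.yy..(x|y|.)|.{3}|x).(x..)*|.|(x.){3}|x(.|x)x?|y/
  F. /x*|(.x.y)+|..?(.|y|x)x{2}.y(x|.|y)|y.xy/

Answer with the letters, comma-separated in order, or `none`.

C, D

A → no match — must end with 'y'
B → no match
C → match
D → match
E → no match
F → no match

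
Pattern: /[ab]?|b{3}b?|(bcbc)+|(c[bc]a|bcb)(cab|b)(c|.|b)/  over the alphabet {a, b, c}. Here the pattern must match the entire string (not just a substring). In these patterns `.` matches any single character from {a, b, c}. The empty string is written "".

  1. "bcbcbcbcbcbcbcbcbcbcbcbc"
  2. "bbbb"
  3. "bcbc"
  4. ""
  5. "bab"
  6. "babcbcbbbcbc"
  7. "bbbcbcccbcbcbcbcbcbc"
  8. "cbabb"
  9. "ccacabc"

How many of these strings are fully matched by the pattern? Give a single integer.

1 → match
2 → match
3 → match
4 → match
5 → no match
6 → no match
7 → no match
8 → match
9 → match
Total matched: 6

6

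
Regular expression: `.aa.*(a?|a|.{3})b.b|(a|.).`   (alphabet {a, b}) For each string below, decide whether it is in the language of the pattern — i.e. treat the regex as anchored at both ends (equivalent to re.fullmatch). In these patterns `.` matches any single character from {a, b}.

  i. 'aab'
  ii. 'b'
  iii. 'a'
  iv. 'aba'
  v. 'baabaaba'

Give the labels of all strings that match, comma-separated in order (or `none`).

i → no match
ii → no match
iii → no match
iv → no match
v → no match

none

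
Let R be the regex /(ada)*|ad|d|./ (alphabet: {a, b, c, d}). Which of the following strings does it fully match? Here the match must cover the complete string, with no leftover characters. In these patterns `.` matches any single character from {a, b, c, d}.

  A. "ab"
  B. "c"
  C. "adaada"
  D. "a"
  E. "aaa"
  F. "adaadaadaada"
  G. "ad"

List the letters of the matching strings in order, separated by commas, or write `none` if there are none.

A → no match
B → match
C → match
D → match
E → no match
F → match
G → match

B, C, D, F, G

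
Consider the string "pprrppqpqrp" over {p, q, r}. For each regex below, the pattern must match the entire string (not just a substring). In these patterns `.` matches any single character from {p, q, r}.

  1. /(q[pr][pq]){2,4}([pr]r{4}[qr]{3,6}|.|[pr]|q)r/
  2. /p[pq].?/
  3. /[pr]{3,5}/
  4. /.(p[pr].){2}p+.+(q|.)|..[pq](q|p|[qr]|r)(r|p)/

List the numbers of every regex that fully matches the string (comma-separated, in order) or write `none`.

1 → no match — must start with "q"
2 → no match
3 → no match
4 → match

4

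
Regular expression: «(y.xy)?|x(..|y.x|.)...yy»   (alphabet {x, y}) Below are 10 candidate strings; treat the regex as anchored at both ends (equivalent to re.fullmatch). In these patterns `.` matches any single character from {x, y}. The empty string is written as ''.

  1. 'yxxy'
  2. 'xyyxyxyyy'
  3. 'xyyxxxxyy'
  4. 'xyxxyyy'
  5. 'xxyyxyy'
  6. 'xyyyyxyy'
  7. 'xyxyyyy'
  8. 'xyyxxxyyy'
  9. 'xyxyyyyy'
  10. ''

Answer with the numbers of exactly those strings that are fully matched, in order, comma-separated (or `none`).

1. 'yxxy' → match
2. 'xyyxyxyyy' → match
3. 'xyyxxxxyy' → match
4. 'xyxxyyy' → match
5. 'xxyyxyy' → match
6. 'xyyyyxyy' → match
7. 'xyxyyyy' → match
8. 'xyyxxxyyy' → match
9. 'xyxyyyyy' → match
10. '' → match

1, 2, 3, 4, 5, 6, 7, 8, 9, 10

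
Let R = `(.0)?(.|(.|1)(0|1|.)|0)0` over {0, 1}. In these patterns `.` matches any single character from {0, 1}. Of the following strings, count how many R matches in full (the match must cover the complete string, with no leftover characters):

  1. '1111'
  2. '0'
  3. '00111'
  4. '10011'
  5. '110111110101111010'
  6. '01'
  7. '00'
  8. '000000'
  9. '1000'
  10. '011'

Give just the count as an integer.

1 → no match — must end with '0'
2 → no match
3 → no match — must end with '0'
4 → no match — must end with '0'
5 → no match
6 → no match — must end with '0'
7 → match
8 → no match
9 → match
10 → no match — must end with '0'
Total matched: 2

2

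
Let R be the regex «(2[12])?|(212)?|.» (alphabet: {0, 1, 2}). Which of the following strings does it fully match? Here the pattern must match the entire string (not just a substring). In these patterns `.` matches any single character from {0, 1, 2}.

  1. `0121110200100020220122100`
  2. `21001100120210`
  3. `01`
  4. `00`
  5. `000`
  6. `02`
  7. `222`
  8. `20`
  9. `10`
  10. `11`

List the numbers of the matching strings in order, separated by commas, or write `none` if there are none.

1 → no match
2 → no match
3. `01` → no match
4. `00` → no match
5. `000` → no match
6. `02` → no match
7. `222` → no match
8. `20` → no match
9. `10` → no match
10. `11` → no match

none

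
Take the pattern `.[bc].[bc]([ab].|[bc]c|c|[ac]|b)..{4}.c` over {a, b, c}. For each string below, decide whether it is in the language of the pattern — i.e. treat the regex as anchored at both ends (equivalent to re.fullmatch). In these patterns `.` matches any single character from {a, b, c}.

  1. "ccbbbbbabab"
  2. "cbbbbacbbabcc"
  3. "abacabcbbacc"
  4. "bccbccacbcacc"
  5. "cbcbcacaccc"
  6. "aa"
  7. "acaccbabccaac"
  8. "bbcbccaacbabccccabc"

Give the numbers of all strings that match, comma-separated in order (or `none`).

2, 3, 4

1 → no match — must end with "c"
2 → match
3 → match
4 → match
5 → no match
6 → no match — must end with "c"
7 → no match
8 → no match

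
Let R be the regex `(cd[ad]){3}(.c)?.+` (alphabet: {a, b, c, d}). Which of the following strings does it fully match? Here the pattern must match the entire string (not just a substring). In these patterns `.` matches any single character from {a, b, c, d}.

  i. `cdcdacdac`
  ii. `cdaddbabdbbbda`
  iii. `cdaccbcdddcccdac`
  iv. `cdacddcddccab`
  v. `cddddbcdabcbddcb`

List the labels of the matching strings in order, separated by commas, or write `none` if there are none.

i → no match
ii → no match
iii → no match
iv → match
v → no match

iv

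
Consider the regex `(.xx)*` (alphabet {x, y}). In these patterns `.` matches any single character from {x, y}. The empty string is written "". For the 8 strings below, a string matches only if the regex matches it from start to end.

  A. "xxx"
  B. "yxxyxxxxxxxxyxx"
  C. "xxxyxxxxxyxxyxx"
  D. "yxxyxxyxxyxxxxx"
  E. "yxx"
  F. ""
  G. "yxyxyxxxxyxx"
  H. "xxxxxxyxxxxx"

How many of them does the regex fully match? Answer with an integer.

7

A. "xxx" → match
B → match
C → match
D → match
E. "yxx" → match
F. "" → match
G. "yxyxyxxxxyxx" → no match
H. "xxxxxxyxxxxx" → match
Total matched: 7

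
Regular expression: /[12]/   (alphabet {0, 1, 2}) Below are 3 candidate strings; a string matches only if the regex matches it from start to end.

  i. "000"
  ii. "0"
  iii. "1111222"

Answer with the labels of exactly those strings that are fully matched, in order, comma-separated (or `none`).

none

i → no match
ii → no match
iii → no match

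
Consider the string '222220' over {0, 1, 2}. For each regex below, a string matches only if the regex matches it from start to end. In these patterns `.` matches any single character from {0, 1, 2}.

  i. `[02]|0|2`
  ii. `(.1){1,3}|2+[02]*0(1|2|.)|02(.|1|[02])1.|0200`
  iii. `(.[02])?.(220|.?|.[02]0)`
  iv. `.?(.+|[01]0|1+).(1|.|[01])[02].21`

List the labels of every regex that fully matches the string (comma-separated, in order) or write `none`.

iii

i → no match
ii → no match
iii → match
iv → no match — must end with '21'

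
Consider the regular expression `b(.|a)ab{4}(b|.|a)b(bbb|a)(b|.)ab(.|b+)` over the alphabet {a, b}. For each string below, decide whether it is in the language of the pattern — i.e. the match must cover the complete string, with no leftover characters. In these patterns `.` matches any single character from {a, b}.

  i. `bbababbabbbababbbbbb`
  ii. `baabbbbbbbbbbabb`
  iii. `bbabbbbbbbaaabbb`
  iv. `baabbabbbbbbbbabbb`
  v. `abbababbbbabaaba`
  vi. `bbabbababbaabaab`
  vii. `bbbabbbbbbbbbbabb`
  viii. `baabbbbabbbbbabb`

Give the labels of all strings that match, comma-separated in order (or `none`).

ii, viii

i → no match
ii → match
iii → no match
iv → no match
v → no match — must start with `b`
vi → no match
vii → no match
viii → match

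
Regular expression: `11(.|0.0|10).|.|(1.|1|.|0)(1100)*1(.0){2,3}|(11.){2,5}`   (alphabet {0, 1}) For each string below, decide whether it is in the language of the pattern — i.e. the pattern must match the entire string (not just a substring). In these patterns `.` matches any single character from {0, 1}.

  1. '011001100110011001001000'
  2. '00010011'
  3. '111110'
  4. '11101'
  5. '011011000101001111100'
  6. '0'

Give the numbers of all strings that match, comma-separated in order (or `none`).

1 → match
2 → no match
3 → match
4 → match
5 → no match
6 → match

1, 3, 4, 6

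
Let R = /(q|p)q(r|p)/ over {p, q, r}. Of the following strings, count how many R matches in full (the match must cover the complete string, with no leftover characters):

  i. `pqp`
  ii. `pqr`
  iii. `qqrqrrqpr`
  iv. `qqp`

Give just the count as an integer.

3

i → match
ii → match
iii → no match
iv → match
Total matched: 3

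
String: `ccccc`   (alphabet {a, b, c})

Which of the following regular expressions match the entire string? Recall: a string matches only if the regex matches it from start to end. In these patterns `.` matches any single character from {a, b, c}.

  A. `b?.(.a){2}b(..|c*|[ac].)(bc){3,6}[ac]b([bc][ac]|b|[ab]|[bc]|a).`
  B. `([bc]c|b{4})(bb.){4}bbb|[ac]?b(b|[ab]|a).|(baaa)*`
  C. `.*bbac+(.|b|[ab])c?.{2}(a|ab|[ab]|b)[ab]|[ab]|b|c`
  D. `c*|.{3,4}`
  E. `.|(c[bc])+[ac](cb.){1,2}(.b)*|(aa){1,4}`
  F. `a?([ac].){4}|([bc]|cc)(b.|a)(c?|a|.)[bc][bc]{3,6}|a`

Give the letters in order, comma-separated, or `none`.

A → no match
B → no match
C → no match
D → match
E → no match
F → no match

D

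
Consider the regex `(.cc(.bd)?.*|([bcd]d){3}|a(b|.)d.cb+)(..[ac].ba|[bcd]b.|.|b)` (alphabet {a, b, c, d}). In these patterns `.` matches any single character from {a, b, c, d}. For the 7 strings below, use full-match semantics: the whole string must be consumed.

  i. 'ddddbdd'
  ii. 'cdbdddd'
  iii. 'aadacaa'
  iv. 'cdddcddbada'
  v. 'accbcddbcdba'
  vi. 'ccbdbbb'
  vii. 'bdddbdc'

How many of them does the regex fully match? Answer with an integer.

4

i → match
ii → match
iii → no match
iv → no match
v → match
vi → no match
vii → match
Total matched: 4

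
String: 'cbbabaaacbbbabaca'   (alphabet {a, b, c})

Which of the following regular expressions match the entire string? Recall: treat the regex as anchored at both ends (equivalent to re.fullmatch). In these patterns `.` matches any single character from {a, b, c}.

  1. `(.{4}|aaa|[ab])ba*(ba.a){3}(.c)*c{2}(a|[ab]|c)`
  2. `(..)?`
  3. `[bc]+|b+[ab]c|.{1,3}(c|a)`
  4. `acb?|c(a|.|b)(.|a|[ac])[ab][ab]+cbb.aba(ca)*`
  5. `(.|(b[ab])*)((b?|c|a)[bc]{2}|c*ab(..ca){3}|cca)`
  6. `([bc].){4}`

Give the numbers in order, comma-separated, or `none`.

4

1 → no match
2 → no match
3 → no match
4 → match
5 → no match
6 → no match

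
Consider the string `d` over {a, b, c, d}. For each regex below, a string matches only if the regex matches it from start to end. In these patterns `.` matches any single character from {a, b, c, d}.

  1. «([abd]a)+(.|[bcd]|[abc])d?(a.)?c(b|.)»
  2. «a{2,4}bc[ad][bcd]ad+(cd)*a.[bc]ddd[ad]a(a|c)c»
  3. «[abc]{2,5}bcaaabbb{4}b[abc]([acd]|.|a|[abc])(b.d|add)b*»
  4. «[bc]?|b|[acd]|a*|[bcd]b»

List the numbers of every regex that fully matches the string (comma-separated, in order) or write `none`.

4

1 → no match
2 → no match — must start with `a`
3 → no match
4 → match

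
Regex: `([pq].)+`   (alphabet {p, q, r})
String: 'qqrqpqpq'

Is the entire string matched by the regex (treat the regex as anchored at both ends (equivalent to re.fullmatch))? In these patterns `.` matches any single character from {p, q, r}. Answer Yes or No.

No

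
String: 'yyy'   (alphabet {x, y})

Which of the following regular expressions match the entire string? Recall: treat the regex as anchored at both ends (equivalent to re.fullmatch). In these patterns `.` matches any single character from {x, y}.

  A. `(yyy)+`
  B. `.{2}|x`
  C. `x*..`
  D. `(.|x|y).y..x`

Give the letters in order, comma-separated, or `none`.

A

A → match
B → no match
C → no match
D → no match — must end with 'x'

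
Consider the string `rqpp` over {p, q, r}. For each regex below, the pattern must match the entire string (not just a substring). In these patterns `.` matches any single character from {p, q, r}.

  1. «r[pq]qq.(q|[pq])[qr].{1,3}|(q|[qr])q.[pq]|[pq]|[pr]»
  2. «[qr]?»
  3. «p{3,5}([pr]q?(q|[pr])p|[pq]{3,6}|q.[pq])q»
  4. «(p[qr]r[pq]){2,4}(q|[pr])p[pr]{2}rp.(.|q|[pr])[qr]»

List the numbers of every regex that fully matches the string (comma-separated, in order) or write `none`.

1

1 → match
2 → no match
3 → no match — must start with `p`
4 → no match — must start with `p`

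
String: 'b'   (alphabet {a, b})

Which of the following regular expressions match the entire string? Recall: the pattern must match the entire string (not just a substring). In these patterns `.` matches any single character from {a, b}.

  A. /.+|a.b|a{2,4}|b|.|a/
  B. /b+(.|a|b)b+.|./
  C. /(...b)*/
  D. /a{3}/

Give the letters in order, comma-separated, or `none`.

A → match
B → match
C → no match
D → no match — must start with 'a'

A, B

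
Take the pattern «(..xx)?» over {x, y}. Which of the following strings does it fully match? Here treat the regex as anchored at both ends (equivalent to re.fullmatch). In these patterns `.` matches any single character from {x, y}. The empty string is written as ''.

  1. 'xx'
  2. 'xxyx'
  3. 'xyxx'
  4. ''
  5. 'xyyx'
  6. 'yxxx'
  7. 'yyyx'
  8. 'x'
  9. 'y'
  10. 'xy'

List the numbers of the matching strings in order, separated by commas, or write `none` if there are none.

3, 4, 6

1 → no match
2 → no match
3 → match
4 → match
5 → no match
6 → match
7 → no match
8 → no match
9 → no match
10 → no match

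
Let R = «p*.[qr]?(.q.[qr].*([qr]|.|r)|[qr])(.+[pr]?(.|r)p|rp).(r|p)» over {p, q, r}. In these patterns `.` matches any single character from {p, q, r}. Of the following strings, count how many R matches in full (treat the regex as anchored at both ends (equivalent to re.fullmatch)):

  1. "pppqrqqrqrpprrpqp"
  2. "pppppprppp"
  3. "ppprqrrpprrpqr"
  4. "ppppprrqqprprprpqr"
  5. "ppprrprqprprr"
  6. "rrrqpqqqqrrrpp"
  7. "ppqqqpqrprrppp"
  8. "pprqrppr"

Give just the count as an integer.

1 → match
2 → no match
3 → match
4 → match
5 → match
6 → no match
7 → match
8 → match
Total matched: 6

6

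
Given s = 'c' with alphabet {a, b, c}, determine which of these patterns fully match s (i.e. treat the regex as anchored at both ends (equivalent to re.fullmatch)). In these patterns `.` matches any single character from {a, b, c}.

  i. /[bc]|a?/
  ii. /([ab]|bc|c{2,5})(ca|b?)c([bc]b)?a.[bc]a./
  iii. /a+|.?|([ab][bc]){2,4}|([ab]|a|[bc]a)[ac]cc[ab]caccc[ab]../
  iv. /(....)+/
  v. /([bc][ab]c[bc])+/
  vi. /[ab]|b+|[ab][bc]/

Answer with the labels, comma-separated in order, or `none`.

i → match
ii → no match
iii → match
iv → no match
v → no match
vi → no match

i, iii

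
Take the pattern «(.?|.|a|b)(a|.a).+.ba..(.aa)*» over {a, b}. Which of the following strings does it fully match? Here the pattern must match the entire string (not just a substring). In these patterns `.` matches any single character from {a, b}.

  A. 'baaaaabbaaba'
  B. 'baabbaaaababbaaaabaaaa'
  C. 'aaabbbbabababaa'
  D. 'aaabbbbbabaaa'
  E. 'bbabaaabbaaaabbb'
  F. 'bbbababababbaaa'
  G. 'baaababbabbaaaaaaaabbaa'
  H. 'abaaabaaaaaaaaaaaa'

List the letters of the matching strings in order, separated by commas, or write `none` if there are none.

A → no match
B → no match
C → match
D → match
E → no match
F → no match
G → no match
H → match

C, D, H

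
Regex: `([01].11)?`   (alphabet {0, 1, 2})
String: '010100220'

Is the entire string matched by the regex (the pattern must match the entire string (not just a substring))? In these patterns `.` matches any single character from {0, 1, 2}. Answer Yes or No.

No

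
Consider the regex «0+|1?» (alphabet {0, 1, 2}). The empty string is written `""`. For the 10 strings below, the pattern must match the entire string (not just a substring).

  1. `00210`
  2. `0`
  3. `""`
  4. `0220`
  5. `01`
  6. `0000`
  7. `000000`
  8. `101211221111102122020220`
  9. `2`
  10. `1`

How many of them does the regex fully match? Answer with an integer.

5

1. `00210` → no match
2. `0` → match
3. `""` → match
4. `0220` → no match
5. `01` → no match
6. `0000` → match
7. `000000` → match
8 → no match
9. `2` → no match
10. `1` → match
Total matched: 5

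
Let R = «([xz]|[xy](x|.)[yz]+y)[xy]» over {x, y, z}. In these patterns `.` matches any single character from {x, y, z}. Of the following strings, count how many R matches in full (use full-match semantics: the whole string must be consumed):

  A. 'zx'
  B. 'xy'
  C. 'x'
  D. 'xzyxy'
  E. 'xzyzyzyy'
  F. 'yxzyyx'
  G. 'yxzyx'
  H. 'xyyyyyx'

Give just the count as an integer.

A. 'zx' → match
B. 'xy' → match
C. 'x' → no match
D. 'xzyxy' → no match
E. 'xzyzyzyy' → match
F. 'yxzyyx' → match
G. 'yxzyx' → match
H. 'xyyyyyx' → match
Total matched: 6

6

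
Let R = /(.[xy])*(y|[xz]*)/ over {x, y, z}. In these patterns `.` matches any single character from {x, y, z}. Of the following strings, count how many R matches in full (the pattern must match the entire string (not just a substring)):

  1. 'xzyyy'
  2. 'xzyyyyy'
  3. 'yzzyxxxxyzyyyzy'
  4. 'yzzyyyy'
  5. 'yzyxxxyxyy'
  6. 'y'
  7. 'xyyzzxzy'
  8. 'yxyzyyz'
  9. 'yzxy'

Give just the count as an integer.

1

1 → no match
2 → no match
3 → no match
4 → no match
5 → no match
6 → match
7 → no match
8 → no match
9 → no match
Total matched: 1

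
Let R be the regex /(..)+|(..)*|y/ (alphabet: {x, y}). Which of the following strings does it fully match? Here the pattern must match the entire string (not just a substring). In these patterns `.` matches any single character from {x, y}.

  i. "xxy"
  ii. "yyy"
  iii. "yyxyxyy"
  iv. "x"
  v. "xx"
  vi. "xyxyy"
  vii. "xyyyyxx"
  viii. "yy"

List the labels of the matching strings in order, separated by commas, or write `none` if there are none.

i → no match
ii → no match
iii → no match
iv → no match
v → match
vi → no match
vii → no match
viii → match

v, viii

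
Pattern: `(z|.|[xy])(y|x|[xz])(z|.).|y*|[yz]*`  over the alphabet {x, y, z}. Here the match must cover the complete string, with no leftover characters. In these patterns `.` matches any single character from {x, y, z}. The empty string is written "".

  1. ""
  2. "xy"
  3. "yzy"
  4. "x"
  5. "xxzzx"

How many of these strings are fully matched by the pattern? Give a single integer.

2

1 → match
2 → no match
3 → match
4 → no match
5 → no match
Total matched: 2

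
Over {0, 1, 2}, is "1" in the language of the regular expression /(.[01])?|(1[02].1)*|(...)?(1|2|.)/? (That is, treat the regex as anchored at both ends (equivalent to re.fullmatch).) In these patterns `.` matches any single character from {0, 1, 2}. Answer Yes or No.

Yes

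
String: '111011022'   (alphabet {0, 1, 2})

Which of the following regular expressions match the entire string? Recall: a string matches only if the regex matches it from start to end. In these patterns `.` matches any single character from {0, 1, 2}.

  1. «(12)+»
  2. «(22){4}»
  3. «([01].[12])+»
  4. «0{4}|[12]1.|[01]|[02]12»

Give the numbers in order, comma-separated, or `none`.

3

1 → no match — must start with '12'
2 → no match — must start with '22'
3 → match
4 → no match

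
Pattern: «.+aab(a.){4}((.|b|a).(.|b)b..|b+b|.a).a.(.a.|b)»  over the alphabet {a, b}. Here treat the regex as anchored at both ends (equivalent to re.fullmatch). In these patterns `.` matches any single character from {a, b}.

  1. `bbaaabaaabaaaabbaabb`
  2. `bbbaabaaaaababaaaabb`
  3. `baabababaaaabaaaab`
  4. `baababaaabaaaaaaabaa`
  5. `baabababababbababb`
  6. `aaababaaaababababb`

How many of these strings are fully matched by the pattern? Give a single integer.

1 → match
2 → match
3 → match
4 → match
5 → match
6 → no match
Total matched: 5

5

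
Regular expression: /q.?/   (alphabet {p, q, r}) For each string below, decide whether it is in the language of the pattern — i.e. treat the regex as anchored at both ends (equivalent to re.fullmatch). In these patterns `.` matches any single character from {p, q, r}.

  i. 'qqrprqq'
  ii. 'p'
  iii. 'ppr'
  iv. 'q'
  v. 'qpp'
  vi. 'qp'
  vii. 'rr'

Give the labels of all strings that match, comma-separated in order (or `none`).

i → no match
ii → no match — must start with 'q'
iii → no match — must start with 'q'
iv → match
v → no match
vi → match
vii → no match — must start with 'q'

iv, vi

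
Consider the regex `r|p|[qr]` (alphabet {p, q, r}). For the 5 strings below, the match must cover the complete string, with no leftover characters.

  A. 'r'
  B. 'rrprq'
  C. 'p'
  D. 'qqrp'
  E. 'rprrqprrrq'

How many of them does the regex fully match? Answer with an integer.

2

A → match
B → no match
C → match
D → no match
E → no match
Total matched: 2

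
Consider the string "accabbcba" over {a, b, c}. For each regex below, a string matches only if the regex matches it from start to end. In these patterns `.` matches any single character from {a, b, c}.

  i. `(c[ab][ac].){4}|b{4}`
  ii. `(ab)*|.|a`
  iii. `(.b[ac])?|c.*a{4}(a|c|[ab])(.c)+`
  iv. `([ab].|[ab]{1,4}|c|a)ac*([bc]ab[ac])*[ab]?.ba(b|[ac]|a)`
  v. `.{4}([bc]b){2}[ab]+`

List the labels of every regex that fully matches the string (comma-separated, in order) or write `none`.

i → no match
ii → no match
iii → no match
iv → no match
v → match

v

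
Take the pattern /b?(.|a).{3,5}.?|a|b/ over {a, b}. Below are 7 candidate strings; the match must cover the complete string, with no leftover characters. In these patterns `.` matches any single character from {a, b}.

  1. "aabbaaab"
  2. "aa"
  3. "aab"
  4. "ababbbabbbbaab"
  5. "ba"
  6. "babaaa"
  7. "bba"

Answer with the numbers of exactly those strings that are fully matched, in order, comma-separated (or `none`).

1. "aabbaaab" → no match
2. "aa" → no match
3. "aab" → no match
4 → no match
5. "ba" → no match
6. "babaaa" → match
7. "bba" → no match

6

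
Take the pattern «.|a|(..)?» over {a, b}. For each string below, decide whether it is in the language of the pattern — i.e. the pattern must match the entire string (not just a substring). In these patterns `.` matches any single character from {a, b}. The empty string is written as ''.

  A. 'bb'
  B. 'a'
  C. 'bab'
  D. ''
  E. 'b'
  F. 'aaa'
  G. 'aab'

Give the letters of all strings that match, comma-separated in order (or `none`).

A, B, D, E

A → match
B → match
C → no match
D → match
E → match
F → no match
G → no match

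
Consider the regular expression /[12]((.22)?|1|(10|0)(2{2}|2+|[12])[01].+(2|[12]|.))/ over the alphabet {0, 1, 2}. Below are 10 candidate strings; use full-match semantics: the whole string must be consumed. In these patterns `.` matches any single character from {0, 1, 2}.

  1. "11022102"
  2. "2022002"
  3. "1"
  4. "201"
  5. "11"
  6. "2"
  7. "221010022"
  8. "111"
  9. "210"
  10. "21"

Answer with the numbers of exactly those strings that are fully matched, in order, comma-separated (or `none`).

1, 2, 3, 5, 6, 10

1. "11022102" → match
2. "2022002" → match
3. "1" → match
4. "201" → no match
5. "11" → match
6. "2" → match
7. "221010022" → no match
8. "111" → no match
9. "210" → no match
10. "21" → match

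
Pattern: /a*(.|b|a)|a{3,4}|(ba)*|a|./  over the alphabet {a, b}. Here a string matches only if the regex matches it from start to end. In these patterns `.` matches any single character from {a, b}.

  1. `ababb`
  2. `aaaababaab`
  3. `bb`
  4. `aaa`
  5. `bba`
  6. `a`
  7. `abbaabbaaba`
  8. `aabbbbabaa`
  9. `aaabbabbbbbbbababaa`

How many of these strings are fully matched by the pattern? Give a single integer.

1. `ababb` → no match
2. `aaaababaab` → no match
3. `bb` → no match
4. `aaa` → match
5. `bba` → no match
6. `a` → match
7. `abbaabbaaba` → no match
8. `aabbbbabaa` → no match
9 → no match
Total matched: 2

2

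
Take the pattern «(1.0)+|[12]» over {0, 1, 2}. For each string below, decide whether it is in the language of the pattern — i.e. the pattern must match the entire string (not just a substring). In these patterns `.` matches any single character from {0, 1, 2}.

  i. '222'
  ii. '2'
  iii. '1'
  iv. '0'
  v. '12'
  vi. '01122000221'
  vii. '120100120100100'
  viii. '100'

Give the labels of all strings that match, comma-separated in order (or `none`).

ii, iii, vii, viii

i → no match
ii → match
iii → match
iv → no match
v → no match
vi → no match
vii → match
viii → match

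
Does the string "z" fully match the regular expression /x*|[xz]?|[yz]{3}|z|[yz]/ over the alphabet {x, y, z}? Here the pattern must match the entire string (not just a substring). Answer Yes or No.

Yes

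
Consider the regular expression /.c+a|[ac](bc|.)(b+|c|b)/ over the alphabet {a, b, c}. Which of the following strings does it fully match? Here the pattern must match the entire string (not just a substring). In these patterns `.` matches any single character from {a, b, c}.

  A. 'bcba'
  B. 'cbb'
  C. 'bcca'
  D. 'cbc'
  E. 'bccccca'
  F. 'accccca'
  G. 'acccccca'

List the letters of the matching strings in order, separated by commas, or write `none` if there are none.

A → no match
B → match
C → match
D → match
E → match
F → match
G → match

B, C, D, E, F, G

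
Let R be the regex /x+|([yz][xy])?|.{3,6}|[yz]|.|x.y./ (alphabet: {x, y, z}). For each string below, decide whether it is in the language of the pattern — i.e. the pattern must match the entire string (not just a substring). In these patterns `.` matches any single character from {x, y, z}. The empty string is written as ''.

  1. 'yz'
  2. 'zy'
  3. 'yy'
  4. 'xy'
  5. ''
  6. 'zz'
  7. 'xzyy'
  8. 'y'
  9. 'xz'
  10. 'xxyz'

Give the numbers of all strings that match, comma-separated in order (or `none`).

2, 3, 5, 7, 8, 10

1 → no match
2 → match
3 → match
4 → no match
5 → match
6 → no match
7 → match
8 → match
9 → no match
10 → match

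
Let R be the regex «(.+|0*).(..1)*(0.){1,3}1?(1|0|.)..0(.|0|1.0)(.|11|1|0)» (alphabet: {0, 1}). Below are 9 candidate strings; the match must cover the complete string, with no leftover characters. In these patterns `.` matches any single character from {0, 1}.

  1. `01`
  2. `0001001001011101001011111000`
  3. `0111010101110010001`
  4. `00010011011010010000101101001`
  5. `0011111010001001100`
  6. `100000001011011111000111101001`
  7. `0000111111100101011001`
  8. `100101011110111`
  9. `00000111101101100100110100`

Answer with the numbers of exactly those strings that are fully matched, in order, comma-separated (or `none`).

2, 4, 5, 6, 7, 8

1 → no match
2 → match
3 → no match
4 → match
5 → match
6 → match
7 → match
8 → match
9 → no match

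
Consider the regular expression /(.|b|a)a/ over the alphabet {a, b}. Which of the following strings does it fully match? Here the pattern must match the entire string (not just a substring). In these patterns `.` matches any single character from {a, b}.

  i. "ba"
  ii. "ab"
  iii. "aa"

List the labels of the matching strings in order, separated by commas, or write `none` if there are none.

i, iii

i → match
ii → no match — must end with "a"
iii → match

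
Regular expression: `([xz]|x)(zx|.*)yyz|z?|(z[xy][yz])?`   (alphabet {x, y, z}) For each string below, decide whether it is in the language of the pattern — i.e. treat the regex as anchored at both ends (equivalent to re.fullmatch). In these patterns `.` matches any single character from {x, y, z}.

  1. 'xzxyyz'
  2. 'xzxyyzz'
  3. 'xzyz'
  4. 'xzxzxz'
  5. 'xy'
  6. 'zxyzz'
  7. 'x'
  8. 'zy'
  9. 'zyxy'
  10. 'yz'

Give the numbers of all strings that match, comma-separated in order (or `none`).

1

1 → match
2 → no match
3 → no match
4 → no match
5 → no match
6 → no match
7 → no match
8 → no match
9 → no match
10 → no match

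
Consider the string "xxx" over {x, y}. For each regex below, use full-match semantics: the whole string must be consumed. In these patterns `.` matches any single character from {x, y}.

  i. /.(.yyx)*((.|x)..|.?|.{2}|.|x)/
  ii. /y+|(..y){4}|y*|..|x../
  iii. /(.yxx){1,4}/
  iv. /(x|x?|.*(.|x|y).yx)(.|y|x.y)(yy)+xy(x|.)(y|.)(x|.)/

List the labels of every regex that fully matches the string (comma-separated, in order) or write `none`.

i → match
ii → match
iii → no match — must end with "yxx"
iv → no match

i, ii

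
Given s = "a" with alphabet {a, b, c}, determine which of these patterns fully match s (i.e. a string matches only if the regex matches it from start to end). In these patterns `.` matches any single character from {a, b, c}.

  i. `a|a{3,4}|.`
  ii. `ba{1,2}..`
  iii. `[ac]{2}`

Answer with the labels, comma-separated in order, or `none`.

i

i → match
ii → no match — must start with "ba"
iii → no match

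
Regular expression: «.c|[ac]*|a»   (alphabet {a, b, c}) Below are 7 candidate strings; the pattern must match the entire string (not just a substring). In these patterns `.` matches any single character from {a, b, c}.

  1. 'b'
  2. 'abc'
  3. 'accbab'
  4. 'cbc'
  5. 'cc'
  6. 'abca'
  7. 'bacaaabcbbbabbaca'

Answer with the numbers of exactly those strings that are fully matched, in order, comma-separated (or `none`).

1 → no match
2 → no match
3 → no match
4 → no match
5 → match
6 → no match
7 → no match

5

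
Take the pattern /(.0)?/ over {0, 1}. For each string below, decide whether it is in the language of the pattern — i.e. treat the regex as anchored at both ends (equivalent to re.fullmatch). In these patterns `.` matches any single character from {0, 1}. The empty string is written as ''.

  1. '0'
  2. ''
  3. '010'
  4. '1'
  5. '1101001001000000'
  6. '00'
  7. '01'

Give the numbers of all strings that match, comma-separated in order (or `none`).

1 → no match
2 → match
3 → no match
4 → no match
5 → no match
6 → match
7 → no match

2, 6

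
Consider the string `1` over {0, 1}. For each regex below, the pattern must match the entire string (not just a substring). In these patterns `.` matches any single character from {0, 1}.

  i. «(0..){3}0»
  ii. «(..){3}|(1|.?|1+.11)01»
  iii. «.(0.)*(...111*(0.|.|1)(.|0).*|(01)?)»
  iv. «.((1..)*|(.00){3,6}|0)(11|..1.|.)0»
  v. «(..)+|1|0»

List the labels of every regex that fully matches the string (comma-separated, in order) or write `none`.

i → no match — must start with `0`
ii → no match
iii → match
iv → no match — must end with `0`
v → match

iii, v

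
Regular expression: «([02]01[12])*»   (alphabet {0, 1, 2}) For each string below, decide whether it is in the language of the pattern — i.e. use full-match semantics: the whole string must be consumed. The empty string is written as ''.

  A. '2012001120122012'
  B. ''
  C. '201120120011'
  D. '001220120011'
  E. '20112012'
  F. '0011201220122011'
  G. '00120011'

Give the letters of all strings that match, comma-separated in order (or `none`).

A → match
B → match
C → match
D → match
E → match
F → match
G → match

A, B, C, D, E, F, G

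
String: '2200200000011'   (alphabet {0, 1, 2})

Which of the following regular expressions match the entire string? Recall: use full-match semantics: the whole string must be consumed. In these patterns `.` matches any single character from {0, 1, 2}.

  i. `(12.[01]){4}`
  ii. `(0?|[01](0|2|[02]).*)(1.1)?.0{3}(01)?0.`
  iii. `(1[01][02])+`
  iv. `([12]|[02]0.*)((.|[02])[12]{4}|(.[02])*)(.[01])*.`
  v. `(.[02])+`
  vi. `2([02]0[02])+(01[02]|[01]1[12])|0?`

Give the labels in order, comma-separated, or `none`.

i → no match — must start with '12'
ii → no match
iii → no match — must start with '1'
iv → no match
v → no match
vi → match

vi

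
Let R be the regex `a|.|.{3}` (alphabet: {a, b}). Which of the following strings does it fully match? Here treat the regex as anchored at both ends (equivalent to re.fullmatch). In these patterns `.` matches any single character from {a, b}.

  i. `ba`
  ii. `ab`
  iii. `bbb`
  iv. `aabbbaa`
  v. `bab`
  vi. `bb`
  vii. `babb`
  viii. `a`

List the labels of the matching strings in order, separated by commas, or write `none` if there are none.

i → no match
ii → no match
iii → match
iv → no match
v → match
vi → no match
vii → no match
viii → match

iii, v, viii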